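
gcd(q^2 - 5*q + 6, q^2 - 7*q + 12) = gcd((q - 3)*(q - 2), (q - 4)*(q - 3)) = q - 3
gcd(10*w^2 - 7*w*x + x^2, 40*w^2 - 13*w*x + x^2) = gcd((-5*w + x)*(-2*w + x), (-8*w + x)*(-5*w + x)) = -5*w + x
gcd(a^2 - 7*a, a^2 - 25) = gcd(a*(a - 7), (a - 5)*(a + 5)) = 1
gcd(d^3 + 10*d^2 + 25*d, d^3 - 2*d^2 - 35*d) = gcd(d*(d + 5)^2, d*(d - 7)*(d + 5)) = d^2 + 5*d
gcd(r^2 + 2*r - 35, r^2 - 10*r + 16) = 1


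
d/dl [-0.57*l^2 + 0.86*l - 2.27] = 0.86 - 1.14*l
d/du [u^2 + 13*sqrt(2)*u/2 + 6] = 2*u + 13*sqrt(2)/2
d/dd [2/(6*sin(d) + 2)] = -3*cos(d)/(3*sin(d) + 1)^2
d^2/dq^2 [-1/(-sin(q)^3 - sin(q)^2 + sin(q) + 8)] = (-9*sin(q)^6 - 11*sin(q)^5 + 10*sin(q)^4 - 53*sin(q)^3 - 33*sin(q)^2 + 50*sin(q) + 18)/(sin(q)^3 + sin(q)^2 - sin(q) - 8)^3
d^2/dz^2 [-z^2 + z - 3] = -2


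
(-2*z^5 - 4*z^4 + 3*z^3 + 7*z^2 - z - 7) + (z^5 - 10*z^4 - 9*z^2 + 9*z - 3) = -z^5 - 14*z^4 + 3*z^3 - 2*z^2 + 8*z - 10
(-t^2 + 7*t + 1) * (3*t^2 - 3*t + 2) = -3*t^4 + 24*t^3 - 20*t^2 + 11*t + 2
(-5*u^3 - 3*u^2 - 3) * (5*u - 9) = -25*u^4 + 30*u^3 + 27*u^2 - 15*u + 27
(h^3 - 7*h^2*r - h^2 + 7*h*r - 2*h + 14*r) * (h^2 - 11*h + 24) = h^5 - 7*h^4*r - 12*h^4 + 84*h^3*r + 33*h^3 - 231*h^2*r - 2*h^2 + 14*h*r - 48*h + 336*r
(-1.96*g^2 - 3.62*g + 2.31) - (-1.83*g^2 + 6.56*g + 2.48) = -0.13*g^2 - 10.18*g - 0.17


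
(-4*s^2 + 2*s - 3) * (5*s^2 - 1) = -20*s^4 + 10*s^3 - 11*s^2 - 2*s + 3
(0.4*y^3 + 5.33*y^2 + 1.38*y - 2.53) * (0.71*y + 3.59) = 0.284*y^4 + 5.2203*y^3 + 20.1145*y^2 + 3.1579*y - 9.0827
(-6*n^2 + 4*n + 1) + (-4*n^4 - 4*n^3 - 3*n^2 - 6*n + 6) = -4*n^4 - 4*n^3 - 9*n^2 - 2*n + 7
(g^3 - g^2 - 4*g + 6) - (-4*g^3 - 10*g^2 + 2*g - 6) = 5*g^3 + 9*g^2 - 6*g + 12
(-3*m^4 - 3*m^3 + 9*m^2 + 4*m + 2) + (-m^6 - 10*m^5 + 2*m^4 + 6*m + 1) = -m^6 - 10*m^5 - m^4 - 3*m^3 + 9*m^2 + 10*m + 3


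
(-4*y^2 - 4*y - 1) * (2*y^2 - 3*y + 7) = -8*y^4 + 4*y^3 - 18*y^2 - 25*y - 7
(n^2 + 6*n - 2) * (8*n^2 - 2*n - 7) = 8*n^4 + 46*n^3 - 35*n^2 - 38*n + 14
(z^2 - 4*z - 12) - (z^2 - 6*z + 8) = 2*z - 20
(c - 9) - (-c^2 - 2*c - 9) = c^2 + 3*c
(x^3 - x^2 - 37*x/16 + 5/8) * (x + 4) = x^4 + 3*x^3 - 101*x^2/16 - 69*x/8 + 5/2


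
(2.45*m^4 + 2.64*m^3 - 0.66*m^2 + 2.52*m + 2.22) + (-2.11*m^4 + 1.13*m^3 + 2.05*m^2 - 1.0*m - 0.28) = 0.34*m^4 + 3.77*m^3 + 1.39*m^2 + 1.52*m + 1.94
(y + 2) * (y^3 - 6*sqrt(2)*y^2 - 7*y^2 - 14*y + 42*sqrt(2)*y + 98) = y^4 - 6*sqrt(2)*y^3 - 5*y^3 - 28*y^2 + 30*sqrt(2)*y^2 + 70*y + 84*sqrt(2)*y + 196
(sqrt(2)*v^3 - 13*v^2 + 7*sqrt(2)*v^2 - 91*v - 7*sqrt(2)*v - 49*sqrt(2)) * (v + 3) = sqrt(2)*v^4 - 13*v^3 + 10*sqrt(2)*v^3 - 130*v^2 + 14*sqrt(2)*v^2 - 273*v - 70*sqrt(2)*v - 147*sqrt(2)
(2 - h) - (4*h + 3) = -5*h - 1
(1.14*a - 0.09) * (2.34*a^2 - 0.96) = 2.6676*a^3 - 0.2106*a^2 - 1.0944*a + 0.0864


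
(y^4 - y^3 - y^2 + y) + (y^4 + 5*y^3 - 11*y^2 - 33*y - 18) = 2*y^4 + 4*y^3 - 12*y^2 - 32*y - 18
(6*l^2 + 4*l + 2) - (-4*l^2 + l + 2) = 10*l^2 + 3*l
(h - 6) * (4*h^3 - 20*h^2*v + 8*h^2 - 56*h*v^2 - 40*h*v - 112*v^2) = 4*h^4 - 20*h^3*v - 16*h^3 - 56*h^2*v^2 + 80*h^2*v - 48*h^2 + 224*h*v^2 + 240*h*v + 672*v^2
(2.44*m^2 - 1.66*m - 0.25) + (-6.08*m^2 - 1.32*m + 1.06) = -3.64*m^2 - 2.98*m + 0.81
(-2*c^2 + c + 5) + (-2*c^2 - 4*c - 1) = -4*c^2 - 3*c + 4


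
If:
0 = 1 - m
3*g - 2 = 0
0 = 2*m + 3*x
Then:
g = 2/3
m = 1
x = -2/3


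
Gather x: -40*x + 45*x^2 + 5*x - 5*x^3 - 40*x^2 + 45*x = -5*x^3 + 5*x^2 + 10*x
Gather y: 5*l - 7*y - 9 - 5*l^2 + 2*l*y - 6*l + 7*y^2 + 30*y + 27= -5*l^2 - l + 7*y^2 + y*(2*l + 23) + 18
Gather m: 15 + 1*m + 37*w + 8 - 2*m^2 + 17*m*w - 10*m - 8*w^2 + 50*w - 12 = -2*m^2 + m*(17*w - 9) - 8*w^2 + 87*w + 11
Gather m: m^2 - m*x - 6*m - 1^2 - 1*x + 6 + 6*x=m^2 + m*(-x - 6) + 5*x + 5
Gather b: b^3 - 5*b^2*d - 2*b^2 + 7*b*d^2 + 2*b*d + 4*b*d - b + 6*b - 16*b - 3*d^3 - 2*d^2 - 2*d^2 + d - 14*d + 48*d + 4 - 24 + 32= b^3 + b^2*(-5*d - 2) + b*(7*d^2 + 6*d - 11) - 3*d^3 - 4*d^2 + 35*d + 12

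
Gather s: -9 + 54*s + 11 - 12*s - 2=42*s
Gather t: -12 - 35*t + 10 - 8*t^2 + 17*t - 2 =-8*t^2 - 18*t - 4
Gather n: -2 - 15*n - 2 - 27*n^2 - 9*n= -27*n^2 - 24*n - 4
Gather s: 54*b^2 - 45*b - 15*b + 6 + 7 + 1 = 54*b^2 - 60*b + 14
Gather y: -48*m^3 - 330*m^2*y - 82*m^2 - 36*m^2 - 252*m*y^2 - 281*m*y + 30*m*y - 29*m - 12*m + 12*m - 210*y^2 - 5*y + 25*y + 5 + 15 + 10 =-48*m^3 - 118*m^2 - 29*m + y^2*(-252*m - 210) + y*(-330*m^2 - 251*m + 20) + 30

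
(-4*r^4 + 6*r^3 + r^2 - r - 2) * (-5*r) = 20*r^5 - 30*r^4 - 5*r^3 + 5*r^2 + 10*r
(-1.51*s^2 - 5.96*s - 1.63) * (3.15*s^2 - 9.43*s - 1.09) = -4.7565*s^4 - 4.5347*s^3 + 52.7142*s^2 + 21.8673*s + 1.7767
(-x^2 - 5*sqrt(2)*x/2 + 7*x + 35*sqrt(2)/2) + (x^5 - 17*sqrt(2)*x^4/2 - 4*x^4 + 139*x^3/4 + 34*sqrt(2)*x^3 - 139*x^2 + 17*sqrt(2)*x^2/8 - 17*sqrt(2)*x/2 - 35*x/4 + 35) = x^5 - 17*sqrt(2)*x^4/2 - 4*x^4 + 139*x^3/4 + 34*sqrt(2)*x^3 - 140*x^2 + 17*sqrt(2)*x^2/8 - 11*sqrt(2)*x - 7*x/4 + 35*sqrt(2)/2 + 35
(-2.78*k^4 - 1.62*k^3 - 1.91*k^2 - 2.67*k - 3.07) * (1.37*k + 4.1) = -3.8086*k^5 - 13.6174*k^4 - 9.2587*k^3 - 11.4889*k^2 - 15.1529*k - 12.587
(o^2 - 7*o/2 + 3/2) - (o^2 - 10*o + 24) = 13*o/2 - 45/2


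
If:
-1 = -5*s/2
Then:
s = 2/5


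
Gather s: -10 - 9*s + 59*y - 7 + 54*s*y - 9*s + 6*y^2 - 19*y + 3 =s*(54*y - 18) + 6*y^2 + 40*y - 14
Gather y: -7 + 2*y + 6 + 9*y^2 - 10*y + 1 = 9*y^2 - 8*y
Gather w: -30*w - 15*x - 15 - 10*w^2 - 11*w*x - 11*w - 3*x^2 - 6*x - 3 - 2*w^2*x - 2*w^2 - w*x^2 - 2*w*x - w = w^2*(-2*x - 12) + w*(-x^2 - 13*x - 42) - 3*x^2 - 21*x - 18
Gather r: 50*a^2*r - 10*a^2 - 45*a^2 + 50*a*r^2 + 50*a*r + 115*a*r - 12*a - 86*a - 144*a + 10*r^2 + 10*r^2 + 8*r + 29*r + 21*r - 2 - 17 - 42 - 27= -55*a^2 - 242*a + r^2*(50*a + 20) + r*(50*a^2 + 165*a + 58) - 88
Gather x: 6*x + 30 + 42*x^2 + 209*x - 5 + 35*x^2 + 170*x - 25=77*x^2 + 385*x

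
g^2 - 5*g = g*(g - 5)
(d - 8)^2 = d^2 - 16*d + 64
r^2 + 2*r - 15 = (r - 3)*(r + 5)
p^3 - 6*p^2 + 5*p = p*(p - 5)*(p - 1)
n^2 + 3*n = n*(n + 3)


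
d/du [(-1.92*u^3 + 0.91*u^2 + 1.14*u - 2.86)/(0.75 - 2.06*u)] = (7.9104*u^3 - 6.1946*u^2 + 1.365*u - 5.0366)/(4.2436*u^2 - 3.09*u + 0.5625)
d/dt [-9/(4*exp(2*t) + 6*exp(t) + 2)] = (18*exp(t) + 27/2)*exp(t)/(2*exp(2*t) + 3*exp(t) + 1)^2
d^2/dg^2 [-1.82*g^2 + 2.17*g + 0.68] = -3.64000000000000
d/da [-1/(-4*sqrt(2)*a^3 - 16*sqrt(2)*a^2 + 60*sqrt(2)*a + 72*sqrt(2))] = sqrt(2)*(-3*a^2 - 8*a + 15)/(8*(a^3 + 4*a^2 - 15*a - 18)^2)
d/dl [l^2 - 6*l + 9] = 2*l - 6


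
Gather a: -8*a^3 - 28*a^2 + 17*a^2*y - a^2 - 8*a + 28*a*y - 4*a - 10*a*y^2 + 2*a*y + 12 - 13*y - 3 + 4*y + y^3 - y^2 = -8*a^3 + a^2*(17*y - 29) + a*(-10*y^2 + 30*y - 12) + y^3 - y^2 - 9*y + 9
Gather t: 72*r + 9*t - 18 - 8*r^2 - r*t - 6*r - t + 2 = -8*r^2 + 66*r + t*(8 - r) - 16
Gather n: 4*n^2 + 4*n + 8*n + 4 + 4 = 4*n^2 + 12*n + 8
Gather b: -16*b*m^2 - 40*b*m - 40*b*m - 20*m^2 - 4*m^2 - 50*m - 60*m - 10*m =b*(-16*m^2 - 80*m) - 24*m^2 - 120*m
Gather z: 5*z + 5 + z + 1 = 6*z + 6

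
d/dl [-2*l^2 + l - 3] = 1 - 4*l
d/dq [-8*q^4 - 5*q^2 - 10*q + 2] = -32*q^3 - 10*q - 10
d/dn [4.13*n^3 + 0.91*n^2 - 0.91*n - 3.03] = 12.39*n^2 + 1.82*n - 0.91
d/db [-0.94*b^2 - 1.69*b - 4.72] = -1.88*b - 1.69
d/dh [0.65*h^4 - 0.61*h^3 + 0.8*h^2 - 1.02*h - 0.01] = 2.6*h^3 - 1.83*h^2 + 1.6*h - 1.02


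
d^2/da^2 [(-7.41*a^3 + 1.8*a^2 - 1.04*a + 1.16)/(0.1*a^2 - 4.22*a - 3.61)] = (1.11022302462516e-16*a^5 - 1.06581410364015e-14*a^4 - 267.772108*a^3 - 673.344132*a^2 - 584.596926*a + 120.755704)/(0.001*a^6 - 0.1266*a^5 + 5.23422*a^4 - 66.010928*a^3 - 188.955342*a^2 - 164.986386*a - 47.045881)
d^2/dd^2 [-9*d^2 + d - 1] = -18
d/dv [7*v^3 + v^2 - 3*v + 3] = 21*v^2 + 2*v - 3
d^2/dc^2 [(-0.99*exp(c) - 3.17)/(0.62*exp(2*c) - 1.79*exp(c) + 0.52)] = (-0.380556*exp(4*c) - 5.972894*exp(3*c) + 12.469254*exp(2*c) - 6.990457*exp(c) - 3.218332)*exp(c)/(0.238328*exp(6*c) - 2.064228*exp(5*c) + 6.55929*exp(4*c) - 9.197915*exp(3*c) + 5.50134*exp(2*c) - 1.452048*exp(c) + 0.140608)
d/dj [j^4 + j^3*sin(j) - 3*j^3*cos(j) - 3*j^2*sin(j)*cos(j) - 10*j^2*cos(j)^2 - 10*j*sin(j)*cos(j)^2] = 3*j^3*sin(j) + j^3*cos(j) + 4*j^3 + 3*j^2*sin(j) + 10*j^2*sin(2*j) - 9*j^2*cos(j) - 3*j^2*cos(2*j) - 3*j*sin(2*j) - 5*j*cos(j)/2 - 10*j*cos(2*j) - 15*j*cos(3*j)/2 - 10*j - 5*sin(j)/2 - 5*sin(3*j)/2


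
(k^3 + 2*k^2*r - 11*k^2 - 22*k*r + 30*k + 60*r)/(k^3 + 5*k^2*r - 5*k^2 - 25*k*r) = (k^2 + 2*k*r - 6*k - 12*r)/(k*(k + 5*r))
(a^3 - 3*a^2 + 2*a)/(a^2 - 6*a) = (a^2 - 3*a + 2)/(a - 6)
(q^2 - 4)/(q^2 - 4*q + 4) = (q + 2)/(q - 2)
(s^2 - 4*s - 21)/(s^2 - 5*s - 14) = (s + 3)/(s + 2)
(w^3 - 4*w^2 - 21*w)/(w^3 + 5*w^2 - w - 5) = w*(w^2 - 4*w - 21)/(w^3 + 5*w^2 - w - 5)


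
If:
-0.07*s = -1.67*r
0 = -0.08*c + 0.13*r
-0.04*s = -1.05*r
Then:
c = 0.00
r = 0.00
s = 0.00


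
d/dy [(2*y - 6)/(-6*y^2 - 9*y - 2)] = 2*(6*y^2 - 36*y - 29)/(36*y^4 + 108*y^3 + 105*y^2 + 36*y + 4)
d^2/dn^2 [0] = 0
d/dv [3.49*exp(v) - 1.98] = 3.49*exp(v)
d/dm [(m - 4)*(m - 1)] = 2*m - 5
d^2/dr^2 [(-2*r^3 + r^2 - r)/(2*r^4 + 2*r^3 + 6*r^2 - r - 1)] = 4*(-4*r^9 + 6*r^8 + 30*r^7 - 22*r^6 - 48*r^5 - 18*r^4 - 26*r^3 - 12*r + 1)/(8*r^12 + 24*r^11 + 96*r^10 + 140*r^9 + 252*r^8 + 108*r^7 + 66*r^6 - 162*r^5 - 72*r^4 + 41*r^3 + 15*r^2 - 3*r - 1)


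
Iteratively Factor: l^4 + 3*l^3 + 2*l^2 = (l)*(l^3 + 3*l^2 + 2*l) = l*(l + 2)*(l^2 + l) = l*(l + 1)*(l + 2)*(l)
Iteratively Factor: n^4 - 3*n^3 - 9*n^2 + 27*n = (n + 3)*(n^3 - 6*n^2 + 9*n) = (n - 3)*(n + 3)*(n^2 - 3*n) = (n - 3)^2*(n + 3)*(n)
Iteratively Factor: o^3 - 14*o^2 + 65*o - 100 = (o - 5)*(o^2 - 9*o + 20) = (o - 5)^2*(o - 4)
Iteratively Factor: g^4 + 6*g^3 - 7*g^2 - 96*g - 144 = (g + 4)*(g^3 + 2*g^2 - 15*g - 36) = (g + 3)*(g + 4)*(g^2 - g - 12) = (g - 4)*(g + 3)*(g + 4)*(g + 3)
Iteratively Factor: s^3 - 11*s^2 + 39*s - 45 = (s - 3)*(s^2 - 8*s + 15) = (s - 5)*(s - 3)*(s - 3)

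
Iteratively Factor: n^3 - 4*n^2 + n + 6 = (n - 3)*(n^2 - n - 2) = (n - 3)*(n + 1)*(n - 2)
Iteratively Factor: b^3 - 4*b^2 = (b)*(b^2 - 4*b) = b*(b - 4)*(b)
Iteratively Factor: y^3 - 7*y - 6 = (y + 2)*(y^2 - 2*y - 3) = (y + 1)*(y + 2)*(y - 3)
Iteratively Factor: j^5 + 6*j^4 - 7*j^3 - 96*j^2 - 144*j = (j + 3)*(j^4 + 3*j^3 - 16*j^2 - 48*j) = j*(j + 3)*(j^3 + 3*j^2 - 16*j - 48) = j*(j + 3)*(j + 4)*(j^2 - j - 12) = j*(j + 3)^2*(j + 4)*(j - 4)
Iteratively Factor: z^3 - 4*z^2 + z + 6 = (z - 2)*(z^2 - 2*z - 3) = (z - 3)*(z - 2)*(z + 1)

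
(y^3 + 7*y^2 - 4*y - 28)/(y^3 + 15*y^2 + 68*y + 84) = (y - 2)/(y + 6)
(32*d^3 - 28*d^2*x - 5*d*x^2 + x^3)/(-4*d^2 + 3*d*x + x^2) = -8*d + x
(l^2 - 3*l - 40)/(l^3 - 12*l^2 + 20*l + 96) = (l + 5)/(l^2 - 4*l - 12)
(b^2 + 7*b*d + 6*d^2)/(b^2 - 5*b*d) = (b^2 + 7*b*d + 6*d^2)/(b*(b - 5*d))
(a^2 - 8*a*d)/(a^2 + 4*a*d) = (a - 8*d)/(a + 4*d)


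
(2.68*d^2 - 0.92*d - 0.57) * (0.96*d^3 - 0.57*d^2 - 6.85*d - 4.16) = 2.5728*d^5 - 2.4108*d^4 - 18.3808*d^3 - 4.5219*d^2 + 7.7317*d + 2.3712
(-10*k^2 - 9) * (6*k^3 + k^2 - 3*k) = -60*k^5 - 10*k^4 - 24*k^3 - 9*k^2 + 27*k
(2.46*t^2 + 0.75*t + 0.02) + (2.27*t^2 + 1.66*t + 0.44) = 4.73*t^2 + 2.41*t + 0.46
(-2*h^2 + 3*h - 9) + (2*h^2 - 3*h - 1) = -10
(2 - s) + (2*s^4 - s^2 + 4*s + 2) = 2*s^4 - s^2 + 3*s + 4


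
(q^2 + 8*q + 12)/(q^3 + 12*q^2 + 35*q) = (q^2 + 8*q + 12)/(q*(q^2 + 12*q + 35))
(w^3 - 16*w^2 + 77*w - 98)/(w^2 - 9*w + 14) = w - 7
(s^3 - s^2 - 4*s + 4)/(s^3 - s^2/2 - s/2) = 2*(s^2 - 4)/(s*(2*s + 1))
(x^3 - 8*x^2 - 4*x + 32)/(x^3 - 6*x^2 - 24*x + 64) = (x + 2)/(x + 4)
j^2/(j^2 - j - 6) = j^2/(j^2 - j - 6)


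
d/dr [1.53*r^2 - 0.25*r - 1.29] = 3.06*r - 0.25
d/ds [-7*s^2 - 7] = -14*s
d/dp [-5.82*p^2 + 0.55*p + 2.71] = 0.55 - 11.64*p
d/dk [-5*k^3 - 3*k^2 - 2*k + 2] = -15*k^2 - 6*k - 2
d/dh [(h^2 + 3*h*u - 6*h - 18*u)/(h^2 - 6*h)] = -3*u/h^2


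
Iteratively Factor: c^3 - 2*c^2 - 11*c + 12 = (c - 4)*(c^2 + 2*c - 3) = (c - 4)*(c + 3)*(c - 1)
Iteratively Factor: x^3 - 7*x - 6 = (x - 3)*(x^2 + 3*x + 2) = (x - 3)*(x + 1)*(x + 2)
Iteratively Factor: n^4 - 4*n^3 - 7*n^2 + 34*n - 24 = (n - 1)*(n^3 - 3*n^2 - 10*n + 24) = (n - 1)*(n + 3)*(n^2 - 6*n + 8) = (n - 2)*(n - 1)*(n + 3)*(n - 4)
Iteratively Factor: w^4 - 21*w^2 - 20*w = (w + 4)*(w^3 - 4*w^2 - 5*w) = (w - 5)*(w + 4)*(w^2 + w) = (w - 5)*(w + 1)*(w + 4)*(w)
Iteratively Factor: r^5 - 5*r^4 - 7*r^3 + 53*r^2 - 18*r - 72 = (r - 4)*(r^4 - r^3 - 11*r^2 + 9*r + 18) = (r - 4)*(r - 2)*(r^3 + r^2 - 9*r - 9) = (r - 4)*(r - 2)*(r + 1)*(r^2 - 9) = (r - 4)*(r - 3)*(r - 2)*(r + 1)*(r + 3)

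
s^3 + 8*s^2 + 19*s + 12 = (s + 1)*(s + 3)*(s + 4)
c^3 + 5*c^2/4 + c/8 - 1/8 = (c - 1/4)*(c + 1/2)*(c + 1)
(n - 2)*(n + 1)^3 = n^4 + n^3 - 3*n^2 - 5*n - 2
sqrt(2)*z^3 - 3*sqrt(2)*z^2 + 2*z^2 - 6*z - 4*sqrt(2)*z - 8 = (z - 4)*(z + sqrt(2))*(sqrt(2)*z + sqrt(2))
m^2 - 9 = (m - 3)*(m + 3)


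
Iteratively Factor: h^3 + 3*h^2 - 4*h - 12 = (h + 2)*(h^2 + h - 6) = (h + 2)*(h + 3)*(h - 2)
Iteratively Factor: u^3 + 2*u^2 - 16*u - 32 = (u + 2)*(u^2 - 16) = (u - 4)*(u + 2)*(u + 4)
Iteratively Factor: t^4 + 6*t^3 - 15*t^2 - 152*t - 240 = (t + 3)*(t^3 + 3*t^2 - 24*t - 80) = (t + 3)*(t + 4)*(t^2 - t - 20) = (t + 3)*(t + 4)^2*(t - 5)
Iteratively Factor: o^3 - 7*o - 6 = (o + 1)*(o^2 - o - 6) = (o - 3)*(o + 1)*(o + 2)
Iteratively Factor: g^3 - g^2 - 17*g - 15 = (g + 1)*(g^2 - 2*g - 15) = (g + 1)*(g + 3)*(g - 5)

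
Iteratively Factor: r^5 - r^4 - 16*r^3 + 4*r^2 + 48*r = (r - 4)*(r^4 + 3*r^3 - 4*r^2 - 12*r) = r*(r - 4)*(r^3 + 3*r^2 - 4*r - 12) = r*(r - 4)*(r - 2)*(r^2 + 5*r + 6) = r*(r - 4)*(r - 2)*(r + 3)*(r + 2)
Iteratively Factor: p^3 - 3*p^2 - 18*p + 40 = (p - 5)*(p^2 + 2*p - 8) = (p - 5)*(p - 2)*(p + 4)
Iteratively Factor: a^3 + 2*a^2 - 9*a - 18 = (a - 3)*(a^2 + 5*a + 6) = (a - 3)*(a + 3)*(a + 2)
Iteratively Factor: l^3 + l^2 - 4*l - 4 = (l + 2)*(l^2 - l - 2) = (l - 2)*(l + 2)*(l + 1)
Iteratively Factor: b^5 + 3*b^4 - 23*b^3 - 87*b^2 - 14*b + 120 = (b - 5)*(b^4 + 8*b^3 + 17*b^2 - 2*b - 24) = (b - 5)*(b + 3)*(b^3 + 5*b^2 + 2*b - 8) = (b - 5)*(b + 2)*(b + 3)*(b^2 + 3*b - 4) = (b - 5)*(b - 1)*(b + 2)*(b + 3)*(b + 4)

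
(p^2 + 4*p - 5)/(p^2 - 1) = (p + 5)/(p + 1)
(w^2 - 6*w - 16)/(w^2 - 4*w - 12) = (w - 8)/(w - 6)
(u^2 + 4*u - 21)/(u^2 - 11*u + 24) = (u + 7)/(u - 8)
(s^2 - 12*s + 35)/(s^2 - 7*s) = (s - 5)/s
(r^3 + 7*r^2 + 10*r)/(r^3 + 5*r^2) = (r + 2)/r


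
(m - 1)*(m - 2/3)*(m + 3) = m^3 + 4*m^2/3 - 13*m/3 + 2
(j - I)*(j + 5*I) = j^2 + 4*I*j + 5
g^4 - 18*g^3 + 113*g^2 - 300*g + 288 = (g - 8)*(g - 4)*(g - 3)^2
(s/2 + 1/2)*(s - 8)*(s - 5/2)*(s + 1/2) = s^4/2 - 9*s^3/2 + 19*s^2/8 + 99*s/8 + 5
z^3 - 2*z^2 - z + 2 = (z - 2)*(z - 1)*(z + 1)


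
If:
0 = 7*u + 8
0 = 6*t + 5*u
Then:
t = 20/21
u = -8/7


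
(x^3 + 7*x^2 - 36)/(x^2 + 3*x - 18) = (x^2 + x - 6)/(x - 3)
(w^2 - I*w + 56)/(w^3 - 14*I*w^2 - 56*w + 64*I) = (w + 7*I)/(w^2 - 6*I*w - 8)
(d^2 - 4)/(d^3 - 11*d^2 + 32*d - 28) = (d + 2)/(d^2 - 9*d + 14)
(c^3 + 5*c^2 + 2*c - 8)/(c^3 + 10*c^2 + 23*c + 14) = (c^2 + 3*c - 4)/(c^2 + 8*c + 7)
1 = 1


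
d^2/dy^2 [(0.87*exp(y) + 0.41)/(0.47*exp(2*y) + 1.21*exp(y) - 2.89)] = (0.192183*exp(4*y) - 0.132493*exp(3*y) + 7.789827*exp(2*y) + 5.870196*exp(y) + 8.700056)*exp(y)/(0.103823*exp(6*y) + 0.801867*exp(5*y) + 0.149178*exp(4*y) - 8.089697*exp(3*y) - 0.917286000000001*exp(2*y) + 30.318123*exp(y) - 24.137569)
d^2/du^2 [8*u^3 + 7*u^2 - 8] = 48*u + 14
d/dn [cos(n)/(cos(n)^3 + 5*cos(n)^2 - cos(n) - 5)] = (3*cos(n) + 5*cos(2*n) + cos(3*n) + 15)/(2*(cos(n) + 5)^2*sin(n)^3)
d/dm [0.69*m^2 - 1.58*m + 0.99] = 1.38*m - 1.58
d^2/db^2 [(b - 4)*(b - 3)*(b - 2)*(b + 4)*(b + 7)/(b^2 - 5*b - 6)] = 2*(3*b^7 - 38*b^6 + 66*b^5 + 564*b^4 - 41*b^3 - 5454*b^2 + 13572*b - 34392)/(b^6 - 15*b^5 + 57*b^4 + 55*b^3 - 342*b^2 - 540*b - 216)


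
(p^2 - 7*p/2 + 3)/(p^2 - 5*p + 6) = (p - 3/2)/(p - 3)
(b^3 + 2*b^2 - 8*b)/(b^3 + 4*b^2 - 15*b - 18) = b*(b^2 + 2*b - 8)/(b^3 + 4*b^2 - 15*b - 18)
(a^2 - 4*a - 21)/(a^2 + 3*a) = (a - 7)/a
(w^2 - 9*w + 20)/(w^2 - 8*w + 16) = (w - 5)/(w - 4)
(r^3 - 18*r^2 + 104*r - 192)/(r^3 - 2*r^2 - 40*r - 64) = (r^2 - 10*r + 24)/(r^2 + 6*r + 8)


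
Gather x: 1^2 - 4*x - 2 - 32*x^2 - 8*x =-32*x^2 - 12*x - 1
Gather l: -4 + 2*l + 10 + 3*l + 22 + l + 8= 6*l + 36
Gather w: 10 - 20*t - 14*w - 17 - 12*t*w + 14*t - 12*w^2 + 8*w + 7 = -6*t - 12*w^2 + w*(-12*t - 6)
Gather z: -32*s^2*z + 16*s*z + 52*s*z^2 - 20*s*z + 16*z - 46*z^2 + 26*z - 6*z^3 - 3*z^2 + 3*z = -6*z^3 + z^2*(52*s - 49) + z*(-32*s^2 - 4*s + 45)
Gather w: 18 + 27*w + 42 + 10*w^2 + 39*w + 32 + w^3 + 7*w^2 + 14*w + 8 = w^3 + 17*w^2 + 80*w + 100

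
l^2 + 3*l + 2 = (l + 1)*(l + 2)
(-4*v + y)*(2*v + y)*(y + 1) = -8*v^2*y - 8*v^2 - 2*v*y^2 - 2*v*y + y^3 + y^2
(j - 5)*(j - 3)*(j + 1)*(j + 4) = j^4 - 3*j^3 - 21*j^2 + 43*j + 60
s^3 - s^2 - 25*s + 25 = (s - 5)*(s - 1)*(s + 5)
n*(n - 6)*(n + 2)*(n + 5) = n^4 + n^3 - 32*n^2 - 60*n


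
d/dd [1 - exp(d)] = -exp(d)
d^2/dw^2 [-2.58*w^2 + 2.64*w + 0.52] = -5.16000000000000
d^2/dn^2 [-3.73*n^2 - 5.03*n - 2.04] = -7.46000000000000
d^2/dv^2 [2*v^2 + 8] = 4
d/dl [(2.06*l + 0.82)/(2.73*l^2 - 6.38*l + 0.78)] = (-5.6238*l^2 - 4.4772*l + 6.8384)/(7.4529*l^4 - 34.8348*l^3 + 44.9632*l^2 - 9.9528*l + 0.6084)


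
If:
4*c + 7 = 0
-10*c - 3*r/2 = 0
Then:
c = -7/4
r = 35/3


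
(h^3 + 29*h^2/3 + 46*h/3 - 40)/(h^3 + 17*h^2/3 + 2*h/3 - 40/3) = (h + 6)/(h + 2)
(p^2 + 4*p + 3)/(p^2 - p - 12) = (p + 1)/(p - 4)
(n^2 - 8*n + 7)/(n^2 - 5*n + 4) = (n - 7)/(n - 4)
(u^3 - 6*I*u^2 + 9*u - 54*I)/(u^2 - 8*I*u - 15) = (u^2 - 3*I*u + 18)/(u - 5*I)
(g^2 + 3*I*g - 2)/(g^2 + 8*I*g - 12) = (g + I)/(g + 6*I)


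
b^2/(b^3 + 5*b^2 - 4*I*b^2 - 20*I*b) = b/(b^2 + b*(5 - 4*I) - 20*I)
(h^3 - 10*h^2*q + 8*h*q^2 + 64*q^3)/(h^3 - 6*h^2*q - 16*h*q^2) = (h - 4*q)/h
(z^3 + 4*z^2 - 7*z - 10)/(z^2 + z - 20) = (z^2 - z - 2)/(z - 4)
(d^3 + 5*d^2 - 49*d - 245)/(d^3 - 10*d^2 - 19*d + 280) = (d + 7)/(d - 8)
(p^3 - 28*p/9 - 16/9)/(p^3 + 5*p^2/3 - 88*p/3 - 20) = (p^2 - 2*p/3 - 8/3)/(p^2 + p - 30)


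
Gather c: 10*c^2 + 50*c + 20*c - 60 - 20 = 10*c^2 + 70*c - 80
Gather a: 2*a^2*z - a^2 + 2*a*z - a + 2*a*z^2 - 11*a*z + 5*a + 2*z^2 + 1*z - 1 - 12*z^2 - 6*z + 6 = a^2*(2*z - 1) + a*(2*z^2 - 9*z + 4) - 10*z^2 - 5*z + 5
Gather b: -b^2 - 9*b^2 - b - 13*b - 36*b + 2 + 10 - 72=-10*b^2 - 50*b - 60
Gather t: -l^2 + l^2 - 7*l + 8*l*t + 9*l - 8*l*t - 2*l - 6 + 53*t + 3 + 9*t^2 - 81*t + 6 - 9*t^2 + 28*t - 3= 0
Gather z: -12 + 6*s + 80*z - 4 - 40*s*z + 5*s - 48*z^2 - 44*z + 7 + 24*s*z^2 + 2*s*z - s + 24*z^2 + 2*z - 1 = 10*s + z^2*(24*s - 24) + z*(38 - 38*s) - 10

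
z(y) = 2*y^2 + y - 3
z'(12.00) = 49.00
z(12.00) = 297.00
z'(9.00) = 37.00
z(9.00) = 168.00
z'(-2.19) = -7.76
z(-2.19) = 4.40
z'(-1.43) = -4.72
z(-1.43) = -0.34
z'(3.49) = 14.96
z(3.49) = 24.85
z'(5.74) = 23.96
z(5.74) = 68.64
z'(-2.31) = -8.24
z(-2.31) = 5.36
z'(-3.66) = -13.64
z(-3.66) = 20.13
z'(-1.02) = -3.08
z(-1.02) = -1.94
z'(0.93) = 4.72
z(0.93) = -0.34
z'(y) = 4*y + 1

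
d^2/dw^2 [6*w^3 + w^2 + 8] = 36*w + 2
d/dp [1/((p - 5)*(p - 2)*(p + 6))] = (-(p - 5)*(p - 2) - (p - 5)*(p + 6) - (p - 2)*(p + 6))/((p - 5)^2*(p - 2)^2*(p + 6)^2)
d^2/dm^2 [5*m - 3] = 0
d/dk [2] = 0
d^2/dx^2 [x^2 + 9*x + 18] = 2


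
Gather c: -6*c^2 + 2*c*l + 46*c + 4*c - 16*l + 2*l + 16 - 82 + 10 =-6*c^2 + c*(2*l + 50) - 14*l - 56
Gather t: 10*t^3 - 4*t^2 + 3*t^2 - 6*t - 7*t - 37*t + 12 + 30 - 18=10*t^3 - t^2 - 50*t + 24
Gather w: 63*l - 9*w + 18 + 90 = 63*l - 9*w + 108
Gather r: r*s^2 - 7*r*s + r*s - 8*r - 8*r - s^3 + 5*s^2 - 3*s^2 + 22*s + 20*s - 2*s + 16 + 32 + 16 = r*(s^2 - 6*s - 16) - s^3 + 2*s^2 + 40*s + 64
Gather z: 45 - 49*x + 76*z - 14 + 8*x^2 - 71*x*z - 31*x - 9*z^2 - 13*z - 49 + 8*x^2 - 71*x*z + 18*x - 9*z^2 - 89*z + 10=16*x^2 - 62*x - 18*z^2 + z*(-142*x - 26) - 8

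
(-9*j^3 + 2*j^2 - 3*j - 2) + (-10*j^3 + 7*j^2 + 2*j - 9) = -19*j^3 + 9*j^2 - j - 11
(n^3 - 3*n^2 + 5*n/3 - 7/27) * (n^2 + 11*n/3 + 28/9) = n^5 + 2*n^4/3 - 56*n^3/9 - 94*n^2/27 + 343*n/81 - 196/243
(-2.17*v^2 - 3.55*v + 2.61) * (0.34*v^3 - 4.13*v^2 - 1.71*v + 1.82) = -0.7378*v^5 + 7.7551*v^4 + 19.2596*v^3 - 8.6582*v^2 - 10.9241*v + 4.7502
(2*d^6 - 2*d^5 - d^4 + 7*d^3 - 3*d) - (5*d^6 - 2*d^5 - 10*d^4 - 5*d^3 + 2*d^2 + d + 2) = -3*d^6 + 9*d^4 + 12*d^3 - 2*d^2 - 4*d - 2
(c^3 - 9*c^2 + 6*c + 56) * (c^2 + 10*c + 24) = c^5 + c^4 - 60*c^3 - 100*c^2 + 704*c + 1344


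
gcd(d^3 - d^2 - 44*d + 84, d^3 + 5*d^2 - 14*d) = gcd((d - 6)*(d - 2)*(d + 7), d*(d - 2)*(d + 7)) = d^2 + 5*d - 14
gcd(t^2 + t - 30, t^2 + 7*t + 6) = t + 6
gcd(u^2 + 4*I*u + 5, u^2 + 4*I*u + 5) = u^2 + 4*I*u + 5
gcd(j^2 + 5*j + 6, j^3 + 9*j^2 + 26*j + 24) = j^2 + 5*j + 6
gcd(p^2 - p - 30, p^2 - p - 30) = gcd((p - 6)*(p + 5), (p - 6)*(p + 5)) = p^2 - p - 30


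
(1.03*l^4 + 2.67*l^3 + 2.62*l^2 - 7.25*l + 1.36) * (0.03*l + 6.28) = 0.0309*l^5 + 6.5485*l^4 + 16.8462*l^3 + 16.2361*l^2 - 45.4892*l + 8.5408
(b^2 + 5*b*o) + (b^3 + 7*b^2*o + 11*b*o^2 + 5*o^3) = b^3 + 7*b^2*o + b^2 + 11*b*o^2 + 5*b*o + 5*o^3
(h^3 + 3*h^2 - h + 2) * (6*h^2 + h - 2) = 6*h^5 + 19*h^4 - 5*h^3 + 5*h^2 + 4*h - 4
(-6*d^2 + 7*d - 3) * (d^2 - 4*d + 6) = -6*d^4 + 31*d^3 - 67*d^2 + 54*d - 18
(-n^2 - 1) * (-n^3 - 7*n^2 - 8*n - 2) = n^5 + 7*n^4 + 9*n^3 + 9*n^2 + 8*n + 2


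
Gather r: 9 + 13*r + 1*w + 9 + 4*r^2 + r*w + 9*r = 4*r^2 + r*(w + 22) + w + 18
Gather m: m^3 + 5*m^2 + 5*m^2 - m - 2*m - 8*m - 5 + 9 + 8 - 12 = m^3 + 10*m^2 - 11*m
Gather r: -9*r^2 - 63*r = -9*r^2 - 63*r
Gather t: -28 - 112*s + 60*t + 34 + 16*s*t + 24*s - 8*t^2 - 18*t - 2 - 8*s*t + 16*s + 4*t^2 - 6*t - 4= -72*s - 4*t^2 + t*(8*s + 36)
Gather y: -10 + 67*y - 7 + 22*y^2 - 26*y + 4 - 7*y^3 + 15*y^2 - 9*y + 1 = -7*y^3 + 37*y^2 + 32*y - 12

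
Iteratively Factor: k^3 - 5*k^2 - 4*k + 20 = (k - 2)*(k^2 - 3*k - 10) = (k - 2)*(k + 2)*(k - 5)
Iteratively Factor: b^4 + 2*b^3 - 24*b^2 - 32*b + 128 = (b + 4)*(b^3 - 2*b^2 - 16*b + 32) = (b - 2)*(b + 4)*(b^2 - 16) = (b - 2)*(b + 4)^2*(b - 4)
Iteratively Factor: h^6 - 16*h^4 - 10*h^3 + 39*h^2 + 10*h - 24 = (h - 4)*(h^5 + 4*h^4 - 10*h^2 - h + 6) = (h - 4)*(h - 1)*(h^4 + 5*h^3 + 5*h^2 - 5*h - 6) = (h - 4)*(h - 1)*(h + 1)*(h^3 + 4*h^2 + h - 6) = (h - 4)*(h - 1)^2*(h + 1)*(h^2 + 5*h + 6) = (h - 4)*(h - 1)^2*(h + 1)*(h + 3)*(h + 2)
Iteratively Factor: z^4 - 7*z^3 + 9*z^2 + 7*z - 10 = (z - 1)*(z^3 - 6*z^2 + 3*z + 10) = (z - 1)*(z + 1)*(z^2 - 7*z + 10) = (z - 5)*(z - 1)*(z + 1)*(z - 2)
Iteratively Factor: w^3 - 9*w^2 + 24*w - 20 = (w - 5)*(w^2 - 4*w + 4) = (w - 5)*(w - 2)*(w - 2)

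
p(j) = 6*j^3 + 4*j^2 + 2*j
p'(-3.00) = 140.00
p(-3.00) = -132.00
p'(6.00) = 698.00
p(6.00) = 1452.00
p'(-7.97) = 1081.62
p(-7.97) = -2799.43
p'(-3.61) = 207.70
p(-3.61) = -237.37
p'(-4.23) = 290.23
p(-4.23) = -391.01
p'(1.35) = 45.60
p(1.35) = 24.75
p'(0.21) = 4.47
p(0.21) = 0.65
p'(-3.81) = 232.81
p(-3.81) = -281.39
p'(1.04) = 29.79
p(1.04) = 13.16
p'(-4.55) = 338.24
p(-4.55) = -491.47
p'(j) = 18*j^2 + 8*j + 2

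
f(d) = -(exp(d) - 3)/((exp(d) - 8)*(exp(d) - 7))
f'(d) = -exp(d)/((exp(d) - 8)*(exp(d) - 7)) + (exp(d) - 3)*exp(d)/((exp(d) - 8)*(exp(d) - 7)^2) + (exp(d) - 3)*exp(d)/((exp(d) - 8)^2*(exp(d) - 7)) = (exp(2*d) - 6*exp(d) - 11)*exp(d)/(exp(4*d) - 30*exp(3*d) + 337*exp(2*d) - 1680*exp(d) + 3136)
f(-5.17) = 0.05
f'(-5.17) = -0.00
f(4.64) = -0.01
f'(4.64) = 0.01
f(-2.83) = 0.05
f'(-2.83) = -0.00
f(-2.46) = 0.05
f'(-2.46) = -0.00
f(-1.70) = 0.05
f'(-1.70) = -0.00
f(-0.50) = 0.05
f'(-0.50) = -0.00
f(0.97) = 0.02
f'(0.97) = -0.10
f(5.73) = -0.00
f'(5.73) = 0.00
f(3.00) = -0.11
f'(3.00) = 0.22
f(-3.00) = 0.05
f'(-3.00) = 0.00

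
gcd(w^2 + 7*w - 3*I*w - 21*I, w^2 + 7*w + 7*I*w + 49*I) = w + 7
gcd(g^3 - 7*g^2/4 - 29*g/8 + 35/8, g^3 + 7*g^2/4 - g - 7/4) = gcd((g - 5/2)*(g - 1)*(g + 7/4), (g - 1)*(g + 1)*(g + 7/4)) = g^2 + 3*g/4 - 7/4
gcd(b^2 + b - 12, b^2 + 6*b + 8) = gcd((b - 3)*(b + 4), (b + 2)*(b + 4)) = b + 4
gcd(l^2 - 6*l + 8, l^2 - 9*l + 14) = l - 2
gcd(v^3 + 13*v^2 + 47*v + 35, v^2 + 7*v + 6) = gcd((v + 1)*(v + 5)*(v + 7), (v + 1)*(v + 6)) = v + 1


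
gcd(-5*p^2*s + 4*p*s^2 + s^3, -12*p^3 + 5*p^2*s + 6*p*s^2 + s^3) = p - s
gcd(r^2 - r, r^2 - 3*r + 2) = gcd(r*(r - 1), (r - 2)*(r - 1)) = r - 1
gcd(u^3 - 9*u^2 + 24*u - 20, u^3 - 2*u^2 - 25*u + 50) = u^2 - 7*u + 10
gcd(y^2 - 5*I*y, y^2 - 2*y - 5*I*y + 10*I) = y - 5*I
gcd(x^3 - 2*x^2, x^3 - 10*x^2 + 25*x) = x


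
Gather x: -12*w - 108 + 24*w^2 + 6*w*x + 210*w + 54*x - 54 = 24*w^2 + 198*w + x*(6*w + 54) - 162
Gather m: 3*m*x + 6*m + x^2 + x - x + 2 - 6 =m*(3*x + 6) + x^2 - 4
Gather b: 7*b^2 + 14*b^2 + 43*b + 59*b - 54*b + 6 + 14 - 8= 21*b^2 + 48*b + 12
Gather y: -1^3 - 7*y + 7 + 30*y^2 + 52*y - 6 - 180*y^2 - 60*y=-150*y^2 - 15*y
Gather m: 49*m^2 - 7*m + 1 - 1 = 49*m^2 - 7*m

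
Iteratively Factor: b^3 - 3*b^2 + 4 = (b - 2)*(b^2 - b - 2) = (b - 2)^2*(b + 1)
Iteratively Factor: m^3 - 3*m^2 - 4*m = (m - 4)*(m^2 + m) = m*(m - 4)*(m + 1)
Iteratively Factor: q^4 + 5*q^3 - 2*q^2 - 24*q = (q)*(q^3 + 5*q^2 - 2*q - 24) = q*(q - 2)*(q^2 + 7*q + 12) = q*(q - 2)*(q + 4)*(q + 3)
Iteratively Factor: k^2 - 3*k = (k - 3)*(k)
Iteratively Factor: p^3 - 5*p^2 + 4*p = (p - 4)*(p^2 - p) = (p - 4)*(p - 1)*(p)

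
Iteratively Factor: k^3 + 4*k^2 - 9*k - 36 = (k - 3)*(k^2 + 7*k + 12) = (k - 3)*(k + 3)*(k + 4)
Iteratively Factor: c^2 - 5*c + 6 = (c - 2)*(c - 3)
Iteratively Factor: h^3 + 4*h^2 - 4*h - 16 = (h - 2)*(h^2 + 6*h + 8) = (h - 2)*(h + 4)*(h + 2)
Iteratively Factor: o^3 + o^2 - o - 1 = (o + 1)*(o^2 - 1) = (o - 1)*(o + 1)*(o + 1)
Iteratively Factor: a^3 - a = (a + 1)*(a^2 - a) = (a - 1)*(a + 1)*(a)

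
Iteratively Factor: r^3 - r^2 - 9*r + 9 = (r - 1)*(r^2 - 9) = (r - 1)*(r + 3)*(r - 3)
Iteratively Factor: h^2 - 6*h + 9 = (h - 3)*(h - 3)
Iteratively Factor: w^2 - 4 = (w - 2)*(w + 2)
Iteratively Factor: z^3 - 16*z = (z - 4)*(z^2 + 4*z) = z*(z - 4)*(z + 4)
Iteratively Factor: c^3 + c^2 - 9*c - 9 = (c - 3)*(c^2 + 4*c + 3) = (c - 3)*(c + 3)*(c + 1)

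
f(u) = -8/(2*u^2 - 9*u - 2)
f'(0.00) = -18.00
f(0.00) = 4.00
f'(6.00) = 0.47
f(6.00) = -0.50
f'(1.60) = -0.16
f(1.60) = 0.71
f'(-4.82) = -0.03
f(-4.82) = -0.09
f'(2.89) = 0.16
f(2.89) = 0.71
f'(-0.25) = -568.89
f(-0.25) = -21.33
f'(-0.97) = -1.39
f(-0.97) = -0.93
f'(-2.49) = -0.14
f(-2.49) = -0.24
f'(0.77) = -0.79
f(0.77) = 1.03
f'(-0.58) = -5.98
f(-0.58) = -2.06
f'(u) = -8*(9 - 4*u)/(2*u^2 - 9*u - 2)^2 = 8*(4*u - 9)/(-2*u^2 + 9*u + 2)^2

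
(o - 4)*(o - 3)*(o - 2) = o^3 - 9*o^2 + 26*o - 24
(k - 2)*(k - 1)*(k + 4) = k^3 + k^2 - 10*k + 8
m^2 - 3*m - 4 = (m - 4)*(m + 1)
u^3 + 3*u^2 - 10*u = u*(u - 2)*(u + 5)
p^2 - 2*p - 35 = (p - 7)*(p + 5)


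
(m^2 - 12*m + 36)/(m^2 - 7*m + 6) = (m - 6)/(m - 1)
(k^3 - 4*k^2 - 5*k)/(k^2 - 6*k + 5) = k*(k + 1)/(k - 1)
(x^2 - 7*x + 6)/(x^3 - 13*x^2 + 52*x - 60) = (x - 1)/(x^2 - 7*x + 10)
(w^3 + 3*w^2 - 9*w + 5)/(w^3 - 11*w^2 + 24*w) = (w^3 + 3*w^2 - 9*w + 5)/(w*(w^2 - 11*w + 24))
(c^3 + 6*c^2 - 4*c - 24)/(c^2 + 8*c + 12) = c - 2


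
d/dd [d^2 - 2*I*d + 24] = 2*d - 2*I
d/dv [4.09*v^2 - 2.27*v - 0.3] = 8.18*v - 2.27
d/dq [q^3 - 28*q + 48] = 3*q^2 - 28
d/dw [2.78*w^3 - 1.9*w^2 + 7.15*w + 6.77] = 8.34*w^2 - 3.8*w + 7.15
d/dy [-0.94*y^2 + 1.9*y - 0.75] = 1.9 - 1.88*y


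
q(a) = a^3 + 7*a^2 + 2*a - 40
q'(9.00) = 371.00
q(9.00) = 1274.00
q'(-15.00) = 467.00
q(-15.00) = -1870.00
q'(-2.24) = -14.31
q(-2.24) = -20.60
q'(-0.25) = -1.31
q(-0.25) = -40.08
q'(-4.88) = 5.12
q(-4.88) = 0.73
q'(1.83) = 37.67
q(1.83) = -6.77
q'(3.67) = 93.79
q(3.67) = 111.05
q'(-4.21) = -3.77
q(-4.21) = 1.03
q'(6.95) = 244.21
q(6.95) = 647.72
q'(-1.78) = -13.41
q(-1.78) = -27.02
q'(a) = 3*a^2 + 14*a + 2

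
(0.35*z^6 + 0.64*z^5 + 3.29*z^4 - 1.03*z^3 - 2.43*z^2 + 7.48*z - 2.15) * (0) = 0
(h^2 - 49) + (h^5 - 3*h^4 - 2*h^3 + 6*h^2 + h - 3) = h^5 - 3*h^4 - 2*h^3 + 7*h^2 + h - 52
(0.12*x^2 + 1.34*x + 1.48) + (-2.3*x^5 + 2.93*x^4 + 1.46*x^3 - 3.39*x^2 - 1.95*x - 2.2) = -2.3*x^5 + 2.93*x^4 + 1.46*x^3 - 3.27*x^2 - 0.61*x - 0.72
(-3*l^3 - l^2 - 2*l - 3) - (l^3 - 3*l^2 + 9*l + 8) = -4*l^3 + 2*l^2 - 11*l - 11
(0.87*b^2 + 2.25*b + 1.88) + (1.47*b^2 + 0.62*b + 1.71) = 2.34*b^2 + 2.87*b + 3.59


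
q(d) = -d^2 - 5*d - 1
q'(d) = -2*d - 5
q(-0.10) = -0.51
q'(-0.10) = -4.80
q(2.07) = -15.63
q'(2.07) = -9.14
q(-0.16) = -0.23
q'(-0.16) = -4.68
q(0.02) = -1.10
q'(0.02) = -5.04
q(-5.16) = -1.83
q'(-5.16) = 5.32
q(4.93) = -49.95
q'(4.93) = -14.86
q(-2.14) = 5.12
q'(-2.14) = -0.72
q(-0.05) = -0.75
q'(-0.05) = -4.90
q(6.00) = -67.00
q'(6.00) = -17.00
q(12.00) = -205.00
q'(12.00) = -29.00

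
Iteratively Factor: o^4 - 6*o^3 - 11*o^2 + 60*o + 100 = (o - 5)*(o^3 - o^2 - 16*o - 20) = (o - 5)^2*(o^2 + 4*o + 4) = (o - 5)^2*(o + 2)*(o + 2)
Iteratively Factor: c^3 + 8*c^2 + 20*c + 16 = (c + 2)*(c^2 + 6*c + 8) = (c + 2)^2*(c + 4)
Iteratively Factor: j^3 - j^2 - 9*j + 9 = (j + 3)*(j^2 - 4*j + 3) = (j - 3)*(j + 3)*(j - 1)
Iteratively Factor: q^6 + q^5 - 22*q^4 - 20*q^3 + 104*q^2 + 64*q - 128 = (q + 4)*(q^5 - 3*q^4 - 10*q^3 + 20*q^2 + 24*q - 32) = (q + 2)*(q + 4)*(q^4 - 5*q^3 + 20*q - 16) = (q + 2)^2*(q + 4)*(q^3 - 7*q^2 + 14*q - 8) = (q - 4)*(q + 2)^2*(q + 4)*(q^2 - 3*q + 2) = (q - 4)*(q - 1)*(q + 2)^2*(q + 4)*(q - 2)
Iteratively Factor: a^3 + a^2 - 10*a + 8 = (a - 2)*(a^2 + 3*a - 4) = (a - 2)*(a - 1)*(a + 4)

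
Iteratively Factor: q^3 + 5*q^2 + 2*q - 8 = (q + 2)*(q^2 + 3*q - 4) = (q - 1)*(q + 2)*(q + 4)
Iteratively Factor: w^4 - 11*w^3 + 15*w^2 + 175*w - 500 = (w - 5)*(w^3 - 6*w^2 - 15*w + 100) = (w - 5)*(w + 4)*(w^2 - 10*w + 25) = (w - 5)^2*(w + 4)*(w - 5)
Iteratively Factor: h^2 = (h)*(h)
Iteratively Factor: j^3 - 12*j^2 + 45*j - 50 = (j - 2)*(j^2 - 10*j + 25) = (j - 5)*(j - 2)*(j - 5)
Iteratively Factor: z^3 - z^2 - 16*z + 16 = (z + 4)*(z^2 - 5*z + 4) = (z - 1)*(z + 4)*(z - 4)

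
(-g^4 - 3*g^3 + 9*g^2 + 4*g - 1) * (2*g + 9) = -2*g^5 - 15*g^4 - 9*g^3 + 89*g^2 + 34*g - 9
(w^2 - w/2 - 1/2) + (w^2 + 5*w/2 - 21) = 2*w^2 + 2*w - 43/2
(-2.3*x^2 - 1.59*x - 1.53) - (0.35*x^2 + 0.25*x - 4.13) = -2.65*x^2 - 1.84*x + 2.6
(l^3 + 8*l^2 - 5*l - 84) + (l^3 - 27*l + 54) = 2*l^3 + 8*l^2 - 32*l - 30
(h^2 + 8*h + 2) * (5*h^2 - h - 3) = 5*h^4 + 39*h^3 - h^2 - 26*h - 6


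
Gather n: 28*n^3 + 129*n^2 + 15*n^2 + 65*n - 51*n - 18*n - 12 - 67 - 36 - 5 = 28*n^3 + 144*n^2 - 4*n - 120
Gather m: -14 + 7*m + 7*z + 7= 7*m + 7*z - 7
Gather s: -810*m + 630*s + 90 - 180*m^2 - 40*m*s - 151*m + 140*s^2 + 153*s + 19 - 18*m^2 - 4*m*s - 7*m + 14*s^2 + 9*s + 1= -198*m^2 - 968*m + 154*s^2 + s*(792 - 44*m) + 110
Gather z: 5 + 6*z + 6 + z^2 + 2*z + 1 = z^2 + 8*z + 12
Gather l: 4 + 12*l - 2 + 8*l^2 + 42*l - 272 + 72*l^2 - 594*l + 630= 80*l^2 - 540*l + 360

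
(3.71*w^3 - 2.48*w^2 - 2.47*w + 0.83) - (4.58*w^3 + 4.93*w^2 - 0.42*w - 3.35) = -0.87*w^3 - 7.41*w^2 - 2.05*w + 4.18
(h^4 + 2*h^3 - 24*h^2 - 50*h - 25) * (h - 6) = h^5 - 4*h^4 - 36*h^3 + 94*h^2 + 275*h + 150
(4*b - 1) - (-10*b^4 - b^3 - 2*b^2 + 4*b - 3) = 10*b^4 + b^3 + 2*b^2 + 2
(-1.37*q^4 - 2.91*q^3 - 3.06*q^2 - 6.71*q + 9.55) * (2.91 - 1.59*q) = 2.1783*q^5 + 0.640200000000001*q^4 - 3.6027*q^3 + 1.7643*q^2 - 34.7106*q + 27.7905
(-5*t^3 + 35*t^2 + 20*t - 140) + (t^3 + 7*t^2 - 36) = -4*t^3 + 42*t^2 + 20*t - 176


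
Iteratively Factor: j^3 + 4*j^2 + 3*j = (j + 1)*(j^2 + 3*j) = j*(j + 1)*(j + 3)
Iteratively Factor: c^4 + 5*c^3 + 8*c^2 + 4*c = (c + 2)*(c^3 + 3*c^2 + 2*c) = (c + 1)*(c + 2)*(c^2 + 2*c) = (c + 1)*(c + 2)^2*(c)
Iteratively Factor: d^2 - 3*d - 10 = (d - 5)*(d + 2)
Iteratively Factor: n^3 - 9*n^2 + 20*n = (n - 4)*(n^2 - 5*n) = (n - 5)*(n - 4)*(n)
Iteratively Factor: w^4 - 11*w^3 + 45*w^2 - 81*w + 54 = (w - 3)*(w^3 - 8*w^2 + 21*w - 18) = (w - 3)^2*(w^2 - 5*w + 6) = (w - 3)^3*(w - 2)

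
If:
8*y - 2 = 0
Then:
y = 1/4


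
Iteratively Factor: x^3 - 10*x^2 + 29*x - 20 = (x - 4)*(x^2 - 6*x + 5) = (x - 5)*(x - 4)*(x - 1)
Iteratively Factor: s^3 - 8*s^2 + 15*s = (s - 3)*(s^2 - 5*s) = s*(s - 3)*(s - 5)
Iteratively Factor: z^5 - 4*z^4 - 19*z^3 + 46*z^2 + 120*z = (z + 2)*(z^4 - 6*z^3 - 7*z^2 + 60*z) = z*(z + 2)*(z^3 - 6*z^2 - 7*z + 60) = z*(z - 5)*(z + 2)*(z^2 - z - 12) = z*(z - 5)*(z + 2)*(z + 3)*(z - 4)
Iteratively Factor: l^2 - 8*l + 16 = (l - 4)*(l - 4)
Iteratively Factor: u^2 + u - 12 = (u + 4)*(u - 3)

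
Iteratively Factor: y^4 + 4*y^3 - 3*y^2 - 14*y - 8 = (y + 4)*(y^3 - 3*y - 2) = (y + 1)*(y + 4)*(y^2 - y - 2) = (y - 2)*(y + 1)*(y + 4)*(y + 1)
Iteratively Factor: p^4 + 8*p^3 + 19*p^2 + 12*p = (p + 1)*(p^3 + 7*p^2 + 12*p) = (p + 1)*(p + 3)*(p^2 + 4*p) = (p + 1)*(p + 3)*(p + 4)*(p)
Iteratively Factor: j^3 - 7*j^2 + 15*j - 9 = (j - 1)*(j^2 - 6*j + 9) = (j - 3)*(j - 1)*(j - 3)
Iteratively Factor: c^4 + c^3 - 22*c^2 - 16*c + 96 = (c - 2)*(c^3 + 3*c^2 - 16*c - 48) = (c - 2)*(c + 3)*(c^2 - 16) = (c - 2)*(c + 3)*(c + 4)*(c - 4)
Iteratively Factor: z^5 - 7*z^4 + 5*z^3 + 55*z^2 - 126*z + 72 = (z - 2)*(z^4 - 5*z^3 - 5*z^2 + 45*z - 36) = (z - 2)*(z + 3)*(z^3 - 8*z^2 + 19*z - 12) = (z - 4)*(z - 2)*(z + 3)*(z^2 - 4*z + 3) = (z - 4)*(z - 3)*(z - 2)*(z + 3)*(z - 1)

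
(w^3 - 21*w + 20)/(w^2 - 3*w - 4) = (w^2 + 4*w - 5)/(w + 1)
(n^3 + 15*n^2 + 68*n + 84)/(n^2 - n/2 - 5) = 2*(n^2 + 13*n + 42)/(2*n - 5)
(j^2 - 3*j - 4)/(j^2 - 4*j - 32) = (-j^2 + 3*j + 4)/(-j^2 + 4*j + 32)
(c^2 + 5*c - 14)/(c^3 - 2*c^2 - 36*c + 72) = (c + 7)/(c^2 - 36)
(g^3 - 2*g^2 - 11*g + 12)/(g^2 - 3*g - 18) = (g^2 - 5*g + 4)/(g - 6)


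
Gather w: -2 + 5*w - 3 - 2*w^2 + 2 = -2*w^2 + 5*w - 3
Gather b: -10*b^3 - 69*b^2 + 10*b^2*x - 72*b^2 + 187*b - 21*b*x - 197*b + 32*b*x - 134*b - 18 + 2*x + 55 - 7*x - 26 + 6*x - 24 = -10*b^3 + b^2*(10*x - 141) + b*(11*x - 144) + x - 13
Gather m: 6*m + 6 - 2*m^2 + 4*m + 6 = -2*m^2 + 10*m + 12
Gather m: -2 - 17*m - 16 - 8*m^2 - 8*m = -8*m^2 - 25*m - 18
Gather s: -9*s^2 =-9*s^2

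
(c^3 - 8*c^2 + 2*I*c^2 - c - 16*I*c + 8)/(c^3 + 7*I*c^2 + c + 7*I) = (c^2 + c*(-8 + I) - 8*I)/(c^2 + 6*I*c + 7)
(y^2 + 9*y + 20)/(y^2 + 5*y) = (y + 4)/y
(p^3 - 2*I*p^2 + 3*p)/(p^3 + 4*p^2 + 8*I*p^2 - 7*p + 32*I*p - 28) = p*(p - 3*I)/(p^2 + p*(4 + 7*I) + 28*I)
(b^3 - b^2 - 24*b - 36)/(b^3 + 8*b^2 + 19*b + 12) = (b^2 - 4*b - 12)/(b^2 + 5*b + 4)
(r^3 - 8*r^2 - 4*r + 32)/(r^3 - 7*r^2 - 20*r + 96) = (r^2 - 4)/(r^2 + r - 12)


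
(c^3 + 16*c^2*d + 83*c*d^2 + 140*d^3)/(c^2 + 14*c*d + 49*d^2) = (c^2 + 9*c*d + 20*d^2)/(c + 7*d)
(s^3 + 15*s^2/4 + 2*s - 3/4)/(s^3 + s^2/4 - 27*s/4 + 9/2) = (4*s^2 + 3*s - 1)/(4*s^2 - 11*s + 6)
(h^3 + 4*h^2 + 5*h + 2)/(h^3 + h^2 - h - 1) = (h + 2)/(h - 1)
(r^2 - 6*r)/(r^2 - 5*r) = (r - 6)/(r - 5)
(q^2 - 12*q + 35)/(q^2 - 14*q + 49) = (q - 5)/(q - 7)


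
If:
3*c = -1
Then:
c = -1/3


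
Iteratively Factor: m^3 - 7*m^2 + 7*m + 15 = (m - 3)*(m^2 - 4*m - 5) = (m - 3)*(m + 1)*(m - 5)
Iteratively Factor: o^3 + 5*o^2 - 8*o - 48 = (o - 3)*(o^2 + 8*o + 16) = (o - 3)*(o + 4)*(o + 4)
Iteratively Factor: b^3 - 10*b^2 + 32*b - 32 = (b - 4)*(b^2 - 6*b + 8) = (b - 4)*(b - 2)*(b - 4)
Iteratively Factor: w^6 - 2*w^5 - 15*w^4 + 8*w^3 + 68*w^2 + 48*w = (w - 4)*(w^5 + 2*w^4 - 7*w^3 - 20*w^2 - 12*w) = (w - 4)*(w + 2)*(w^4 - 7*w^2 - 6*w) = (w - 4)*(w - 3)*(w + 2)*(w^3 + 3*w^2 + 2*w) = (w - 4)*(w - 3)*(w + 2)^2*(w^2 + w) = w*(w - 4)*(w - 3)*(w + 2)^2*(w + 1)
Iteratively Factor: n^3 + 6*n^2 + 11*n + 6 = (n + 2)*(n^2 + 4*n + 3) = (n + 1)*(n + 2)*(n + 3)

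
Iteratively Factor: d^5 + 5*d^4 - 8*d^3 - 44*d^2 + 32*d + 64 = (d - 2)*(d^4 + 7*d^3 + 6*d^2 - 32*d - 32) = (d - 2)*(d + 4)*(d^3 + 3*d^2 - 6*d - 8) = (d - 2)^2*(d + 4)*(d^2 + 5*d + 4) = (d - 2)^2*(d + 1)*(d + 4)*(d + 4)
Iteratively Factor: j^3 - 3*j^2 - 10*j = (j + 2)*(j^2 - 5*j) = j*(j + 2)*(j - 5)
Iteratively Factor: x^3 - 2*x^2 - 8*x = (x)*(x^2 - 2*x - 8) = x*(x - 4)*(x + 2)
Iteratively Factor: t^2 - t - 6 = (t - 3)*(t + 2)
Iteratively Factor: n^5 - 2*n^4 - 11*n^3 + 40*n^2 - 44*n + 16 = (n - 2)*(n^4 - 11*n^2 + 18*n - 8) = (n - 2)*(n - 1)*(n^3 + n^2 - 10*n + 8) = (n - 2)*(n - 1)^2*(n^2 + 2*n - 8) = (n - 2)*(n - 1)^2*(n + 4)*(n - 2)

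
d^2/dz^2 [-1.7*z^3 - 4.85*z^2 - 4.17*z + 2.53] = -10.2*z - 9.7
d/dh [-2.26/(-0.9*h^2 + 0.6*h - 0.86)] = (1.356 - 4.068*h)/(0.9*h^2 - 0.6*h + 0.86)^2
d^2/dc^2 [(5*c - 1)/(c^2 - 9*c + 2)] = 2*((46 - 15*c)*(c^2 - 9*c + 2) + (2*c - 9)^2*(5*c - 1))/(c^2 - 9*c + 2)^3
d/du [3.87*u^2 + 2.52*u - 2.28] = 7.74*u + 2.52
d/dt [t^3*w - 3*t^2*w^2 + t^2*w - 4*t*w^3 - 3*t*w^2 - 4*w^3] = w*(3*t^2 - 6*t*w + 2*t - 4*w^2 - 3*w)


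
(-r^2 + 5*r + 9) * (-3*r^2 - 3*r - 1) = 3*r^4 - 12*r^3 - 41*r^2 - 32*r - 9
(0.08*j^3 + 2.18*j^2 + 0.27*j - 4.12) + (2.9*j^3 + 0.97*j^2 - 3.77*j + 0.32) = 2.98*j^3 + 3.15*j^2 - 3.5*j - 3.8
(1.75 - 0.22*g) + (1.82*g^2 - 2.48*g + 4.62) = 1.82*g^2 - 2.7*g + 6.37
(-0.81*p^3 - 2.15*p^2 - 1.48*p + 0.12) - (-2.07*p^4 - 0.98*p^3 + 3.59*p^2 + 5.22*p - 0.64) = 2.07*p^4 + 0.17*p^3 - 5.74*p^2 - 6.7*p + 0.76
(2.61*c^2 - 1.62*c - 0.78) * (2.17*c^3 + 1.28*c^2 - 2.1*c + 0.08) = 5.6637*c^5 - 0.1746*c^4 - 9.2472*c^3 + 2.6124*c^2 + 1.5084*c - 0.0624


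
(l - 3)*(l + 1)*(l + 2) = l^3 - 7*l - 6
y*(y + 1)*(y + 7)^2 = y^4 + 15*y^3 + 63*y^2 + 49*y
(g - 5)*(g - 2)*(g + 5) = g^3 - 2*g^2 - 25*g + 50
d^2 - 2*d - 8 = (d - 4)*(d + 2)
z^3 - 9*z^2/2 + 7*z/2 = z*(z - 7/2)*(z - 1)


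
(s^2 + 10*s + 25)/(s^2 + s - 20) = (s + 5)/(s - 4)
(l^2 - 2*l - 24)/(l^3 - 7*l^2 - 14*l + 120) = 1/(l - 5)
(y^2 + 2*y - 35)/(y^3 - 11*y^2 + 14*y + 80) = (y + 7)/(y^2 - 6*y - 16)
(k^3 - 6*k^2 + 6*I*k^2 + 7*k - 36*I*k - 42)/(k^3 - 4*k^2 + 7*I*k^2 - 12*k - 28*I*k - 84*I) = (k - I)/(k + 2)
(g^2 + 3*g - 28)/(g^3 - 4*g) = (g^2 + 3*g - 28)/(g*(g^2 - 4))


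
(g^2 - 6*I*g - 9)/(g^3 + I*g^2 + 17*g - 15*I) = (g - 3*I)/(g^2 + 4*I*g + 5)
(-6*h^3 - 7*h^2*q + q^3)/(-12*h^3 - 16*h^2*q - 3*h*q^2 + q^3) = (-3*h + q)/(-6*h + q)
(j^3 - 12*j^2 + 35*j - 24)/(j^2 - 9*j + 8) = j - 3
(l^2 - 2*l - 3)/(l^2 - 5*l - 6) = (l - 3)/(l - 6)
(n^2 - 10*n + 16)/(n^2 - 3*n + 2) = (n - 8)/(n - 1)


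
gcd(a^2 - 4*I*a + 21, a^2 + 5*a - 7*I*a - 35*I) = a - 7*I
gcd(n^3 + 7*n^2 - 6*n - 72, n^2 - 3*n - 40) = 1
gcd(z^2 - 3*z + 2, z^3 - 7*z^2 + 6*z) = z - 1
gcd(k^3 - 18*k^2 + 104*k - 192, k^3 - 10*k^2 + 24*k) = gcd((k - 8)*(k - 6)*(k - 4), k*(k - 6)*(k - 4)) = k^2 - 10*k + 24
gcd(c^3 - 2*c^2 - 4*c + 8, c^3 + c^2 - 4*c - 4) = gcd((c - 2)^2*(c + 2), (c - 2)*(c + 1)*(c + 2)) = c^2 - 4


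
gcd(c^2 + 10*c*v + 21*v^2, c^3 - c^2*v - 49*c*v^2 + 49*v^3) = c + 7*v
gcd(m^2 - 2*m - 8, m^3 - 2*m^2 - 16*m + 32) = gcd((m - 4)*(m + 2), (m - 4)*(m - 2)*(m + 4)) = m - 4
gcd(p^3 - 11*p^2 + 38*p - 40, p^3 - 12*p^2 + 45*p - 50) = p^2 - 7*p + 10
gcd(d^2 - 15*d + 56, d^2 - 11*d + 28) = d - 7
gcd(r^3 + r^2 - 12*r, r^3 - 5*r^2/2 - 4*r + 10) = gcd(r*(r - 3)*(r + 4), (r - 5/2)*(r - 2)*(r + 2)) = 1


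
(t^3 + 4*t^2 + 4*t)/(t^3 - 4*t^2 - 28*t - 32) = t/(t - 8)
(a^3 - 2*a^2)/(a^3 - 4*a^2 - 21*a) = a*(2 - a)/(-a^2 + 4*a + 21)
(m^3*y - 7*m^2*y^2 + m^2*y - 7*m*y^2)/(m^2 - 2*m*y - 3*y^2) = m*y*(-m^2 + 7*m*y - m + 7*y)/(-m^2 + 2*m*y + 3*y^2)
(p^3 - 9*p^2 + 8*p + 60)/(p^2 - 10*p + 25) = (p^2 - 4*p - 12)/(p - 5)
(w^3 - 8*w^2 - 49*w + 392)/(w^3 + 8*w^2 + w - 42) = (w^2 - 15*w + 56)/(w^2 + w - 6)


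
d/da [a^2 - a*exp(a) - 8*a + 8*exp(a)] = -a*exp(a) + 2*a + 7*exp(a) - 8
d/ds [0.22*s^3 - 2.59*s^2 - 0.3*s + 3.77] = 0.66*s^2 - 5.18*s - 0.3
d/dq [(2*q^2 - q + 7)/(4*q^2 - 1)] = (4*q^2 - 60*q + 1)/(16*q^4 - 8*q^2 + 1)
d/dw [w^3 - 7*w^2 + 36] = w*(3*w - 14)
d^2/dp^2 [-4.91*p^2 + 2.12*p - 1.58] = -9.82000000000000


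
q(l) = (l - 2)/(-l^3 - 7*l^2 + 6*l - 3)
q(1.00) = 0.20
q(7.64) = -0.01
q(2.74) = -0.01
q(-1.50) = 0.14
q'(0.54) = -1.44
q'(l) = (l - 2)*(3*l^2 + 14*l - 6)/(-l^3 - 7*l^2 + 6*l - 3)^2 + 1/(-l^3 - 7*l^2 + 6*l - 3) = (-l^3 - 7*l^2 + 6*l + (l - 2)*(3*l^2 + 14*l - 6) - 3)/(l^3 + 7*l^2 - 6*l + 3)^2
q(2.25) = -0.01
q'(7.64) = 0.00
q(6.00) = -0.00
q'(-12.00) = -0.00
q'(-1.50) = 0.08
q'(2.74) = -0.01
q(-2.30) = 0.10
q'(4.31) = 0.00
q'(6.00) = 0.00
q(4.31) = -0.01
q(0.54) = 0.75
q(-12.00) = -0.02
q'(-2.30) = 0.03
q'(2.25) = -0.02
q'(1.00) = -0.64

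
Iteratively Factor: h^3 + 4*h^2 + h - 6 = (h - 1)*(h^2 + 5*h + 6) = (h - 1)*(h + 3)*(h + 2)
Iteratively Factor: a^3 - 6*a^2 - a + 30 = (a - 5)*(a^2 - a - 6) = (a - 5)*(a - 3)*(a + 2)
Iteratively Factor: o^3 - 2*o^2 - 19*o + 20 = (o - 5)*(o^2 + 3*o - 4) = (o - 5)*(o + 4)*(o - 1)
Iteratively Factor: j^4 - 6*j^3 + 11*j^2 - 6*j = (j - 3)*(j^3 - 3*j^2 + 2*j) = (j - 3)*(j - 2)*(j^2 - j) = j*(j - 3)*(j - 2)*(j - 1)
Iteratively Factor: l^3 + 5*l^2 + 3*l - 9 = (l + 3)*(l^2 + 2*l - 3) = (l - 1)*(l + 3)*(l + 3)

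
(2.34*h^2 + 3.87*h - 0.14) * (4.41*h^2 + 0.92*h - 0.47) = 10.3194*h^4 + 19.2195*h^3 + 1.8432*h^2 - 1.9477*h + 0.0658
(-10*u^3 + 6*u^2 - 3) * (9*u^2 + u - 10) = -90*u^5 + 44*u^4 + 106*u^3 - 87*u^2 - 3*u + 30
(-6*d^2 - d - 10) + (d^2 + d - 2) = -5*d^2 - 12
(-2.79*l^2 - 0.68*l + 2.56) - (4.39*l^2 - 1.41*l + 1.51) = -7.18*l^2 + 0.73*l + 1.05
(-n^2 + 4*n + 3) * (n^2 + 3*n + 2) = -n^4 + n^3 + 13*n^2 + 17*n + 6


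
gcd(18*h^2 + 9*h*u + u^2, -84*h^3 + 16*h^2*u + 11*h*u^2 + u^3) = 6*h + u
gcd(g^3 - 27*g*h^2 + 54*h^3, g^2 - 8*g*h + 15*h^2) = g - 3*h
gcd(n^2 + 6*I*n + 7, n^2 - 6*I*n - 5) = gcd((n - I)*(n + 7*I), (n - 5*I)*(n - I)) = n - I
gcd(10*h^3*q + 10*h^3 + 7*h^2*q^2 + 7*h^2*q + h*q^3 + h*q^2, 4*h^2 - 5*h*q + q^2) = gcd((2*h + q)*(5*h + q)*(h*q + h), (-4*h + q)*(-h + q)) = 1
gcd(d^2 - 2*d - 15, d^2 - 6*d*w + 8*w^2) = 1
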